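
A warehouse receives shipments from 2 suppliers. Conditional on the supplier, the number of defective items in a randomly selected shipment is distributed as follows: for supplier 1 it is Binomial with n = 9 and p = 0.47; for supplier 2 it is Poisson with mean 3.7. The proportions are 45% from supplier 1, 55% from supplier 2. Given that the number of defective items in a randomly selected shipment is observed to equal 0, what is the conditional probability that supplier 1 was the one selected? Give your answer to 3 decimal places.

0.098

Likelihoods P(X=0 | ·): 1: 0.00329976; 2: 0.0247235.
Posterior ∝ prior × likelihood. Numerator for 1: 0.45·0.00329976 = 0.00148489.
Normalizing constant: 0.45·0.00329976 + 0.55·0.0247235 = 0.0150828.
P(1 | observation) = 0.00148489 / 0.0150828 = 0.0984493.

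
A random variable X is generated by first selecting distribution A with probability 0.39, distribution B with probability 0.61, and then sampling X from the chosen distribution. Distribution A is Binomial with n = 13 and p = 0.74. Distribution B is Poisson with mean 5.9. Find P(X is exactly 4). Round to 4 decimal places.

Conditional on each component, P(X = 4): A: 0.00116411; B: 0.138312.
By total probability, P(X = 4) = 0.39·0.00116411 + 0.61·0.138312 = 0.0848242.

0.0848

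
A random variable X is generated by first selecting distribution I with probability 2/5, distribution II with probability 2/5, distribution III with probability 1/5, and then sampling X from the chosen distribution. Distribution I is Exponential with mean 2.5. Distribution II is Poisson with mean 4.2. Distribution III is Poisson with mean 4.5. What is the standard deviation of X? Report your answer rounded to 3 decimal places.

2.423

Per component, I: μ=2.5, E[X²]=12.5; II: μ=4.2, E[X²]=21.84; III: μ=4.5, E[X²]=24.75.
E[X] = 0.4·2.5 + 0.4·4.2 + 0.2·4.5 = 3.58.
E[X²] = 0.4·12.5 + 0.4·21.84 + 0.2·24.75 = 18.686.
Var(X) = E[X²] − (E[X])² = 18.686 − 12.8164 = 5.8696.
SD(X) = √5.8696 = 2.42273.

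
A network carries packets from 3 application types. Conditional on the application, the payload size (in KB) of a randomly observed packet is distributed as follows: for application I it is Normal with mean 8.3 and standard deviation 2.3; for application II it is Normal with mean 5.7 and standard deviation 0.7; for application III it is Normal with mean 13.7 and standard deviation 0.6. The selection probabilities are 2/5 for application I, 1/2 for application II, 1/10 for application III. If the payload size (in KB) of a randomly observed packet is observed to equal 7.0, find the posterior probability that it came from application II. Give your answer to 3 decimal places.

Likelihoods f(7.0 | ·): I: 0.147846; II: 0.101596; III: 5.56806e-28.
Posterior ∝ prior × likelihood. Numerator for II: 0.5·0.101596 = 0.0507979.
Normalizing constant: 0.4·0.147846 + 0.5·0.101596 + 0.1·5.56806e-28 = 0.109936.
P(II | observation) = 0.0507979 / 0.109936 = 0.462066.

0.462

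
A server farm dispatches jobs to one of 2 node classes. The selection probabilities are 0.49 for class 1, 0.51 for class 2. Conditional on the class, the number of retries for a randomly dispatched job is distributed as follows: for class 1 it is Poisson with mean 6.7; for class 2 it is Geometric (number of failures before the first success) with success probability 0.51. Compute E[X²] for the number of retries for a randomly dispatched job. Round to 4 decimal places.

For each component E[X²] = Var + (mean)², giving 1: 51.59; 2: 2.807.
Overall E[X²] = 0.49·51.59 + 0.51·2.807 = 26.7107.

26.7107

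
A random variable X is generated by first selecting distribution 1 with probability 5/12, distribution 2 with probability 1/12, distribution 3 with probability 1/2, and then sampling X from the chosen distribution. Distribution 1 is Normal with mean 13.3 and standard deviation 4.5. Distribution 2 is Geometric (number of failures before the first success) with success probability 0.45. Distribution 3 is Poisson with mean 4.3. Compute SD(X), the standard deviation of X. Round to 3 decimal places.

5.757

Per component, 1: μ=13.3, E[X²]=197.14; 2: μ=1.22222, E[X²]=4.20988; 3: μ=4.3, E[X²]=22.79.
E[X] = 0.416667·13.3 + 0.0833333·1.22222 + 0.5·4.3 = 7.79352.
E[X²] = 0.416667·197.14 + 0.0833333·4.20988 + 0.5·22.79 = 93.8875.
Var(X) = E[X²] − (E[X])² = 93.8875 − 60.7389 = 33.1486.
SD(X) = √33.1486 = 5.75748.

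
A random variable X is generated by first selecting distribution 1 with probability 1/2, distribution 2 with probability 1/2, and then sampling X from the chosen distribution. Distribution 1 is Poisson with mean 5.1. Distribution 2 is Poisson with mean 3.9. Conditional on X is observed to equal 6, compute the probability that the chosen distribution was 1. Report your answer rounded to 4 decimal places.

0.6010

Likelihoods P(X=6 | ·): 1: 0.149; 2: 0.0989251.
Posterior ∝ prior × likelihood. Numerator for 1: 0.5·0.149 = 0.0745001.
Normalizing constant: 0.5·0.149 + 0.5·0.0989251 = 0.123963.
P(1 | observation) = 0.0745001 / 0.123963 = 0.600988.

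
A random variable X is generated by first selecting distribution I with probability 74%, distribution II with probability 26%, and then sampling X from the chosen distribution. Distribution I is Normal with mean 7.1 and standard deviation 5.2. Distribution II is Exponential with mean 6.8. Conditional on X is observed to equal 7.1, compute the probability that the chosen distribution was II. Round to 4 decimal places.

Likelihoods f(7.1 | ·): I: 0.0767197; II: 0.051765.
Posterior ∝ prior × likelihood. Numerator for II: 0.26·0.051765 = 0.0134589.
Normalizing constant: 0.74·0.0767197 + 0.26·0.051765 = 0.0702315.
P(II | observation) = 0.0134589 / 0.0702315 = 0.191636.

0.1916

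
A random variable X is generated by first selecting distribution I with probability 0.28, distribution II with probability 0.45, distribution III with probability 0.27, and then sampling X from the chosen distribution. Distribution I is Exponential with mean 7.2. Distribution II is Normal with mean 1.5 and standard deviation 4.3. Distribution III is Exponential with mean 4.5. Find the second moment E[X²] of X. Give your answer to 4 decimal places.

For each component E[X²] = Var + (mean)², giving I: 103.68; II: 20.74; III: 40.5.
Overall E[X²] = 0.28·103.68 + 0.45·20.74 + 0.27·40.5 = 49.2984.

49.2984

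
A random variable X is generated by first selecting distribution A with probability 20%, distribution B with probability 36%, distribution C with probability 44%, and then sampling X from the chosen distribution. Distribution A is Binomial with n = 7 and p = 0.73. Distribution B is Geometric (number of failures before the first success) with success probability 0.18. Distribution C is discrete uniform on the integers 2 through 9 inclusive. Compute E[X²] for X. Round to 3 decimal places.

For each component E[X²] = Var + (mean)², giving A: 27.4918; B: 46.0617; C: 35.5.
Overall E[X²] = 0.2·27.4918 + 0.36·46.0617 + 0.44·35.5 = 37.7006.

37.701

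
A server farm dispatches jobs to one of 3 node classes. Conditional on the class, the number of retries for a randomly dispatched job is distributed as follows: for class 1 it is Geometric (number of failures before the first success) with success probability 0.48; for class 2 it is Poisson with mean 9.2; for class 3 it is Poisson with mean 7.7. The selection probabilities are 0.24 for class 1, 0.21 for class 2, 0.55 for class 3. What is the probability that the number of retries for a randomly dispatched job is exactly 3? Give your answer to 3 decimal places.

0.038

Conditional on each class, P(X = 3): 1: 0.0674918; 2: 0.013113; 3: 0.0344551.
By total probability, P(X = 3) = 0.24·0.0674918 + 0.21·0.013113 + 0.55·0.0344551 = 0.0379021.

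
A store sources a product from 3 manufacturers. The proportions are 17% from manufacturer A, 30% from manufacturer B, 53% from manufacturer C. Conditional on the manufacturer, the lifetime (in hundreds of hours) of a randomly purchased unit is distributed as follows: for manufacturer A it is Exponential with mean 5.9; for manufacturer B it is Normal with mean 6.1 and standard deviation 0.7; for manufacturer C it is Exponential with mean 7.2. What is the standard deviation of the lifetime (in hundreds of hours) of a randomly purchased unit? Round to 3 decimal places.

Per component, A: μ=5.9, E[X²]=69.62; B: μ=6.1, E[X²]=37.7; C: μ=7.2, E[X²]=103.68.
E[X] = 0.17·5.9 + 0.3·6.1 + 0.53·7.2 = 6.649.
E[X²] = 0.17·69.62 + 0.3·37.7 + 0.53·103.68 = 78.0958.
Var(X) = E[X²] − (E[X])² = 78.0958 − 44.2092 = 33.8866.
SD(X) = √33.8866 = 5.82122.

5.821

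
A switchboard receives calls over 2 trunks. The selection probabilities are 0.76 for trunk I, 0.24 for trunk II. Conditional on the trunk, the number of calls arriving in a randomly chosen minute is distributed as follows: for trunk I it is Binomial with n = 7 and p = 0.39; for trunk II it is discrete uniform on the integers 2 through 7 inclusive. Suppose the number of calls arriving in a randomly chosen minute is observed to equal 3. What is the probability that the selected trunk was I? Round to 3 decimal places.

0.845

Likelihoods P(X=3 | ·): I: 0.287463; II: 0.166667.
Posterior ∝ prior × likelihood. Numerator for I: 0.76·0.287463 = 0.218472.
Normalizing constant: 0.76·0.287463 + 0.24·0.166667 = 0.258472.
P(I | observation) = 0.218472 / 0.258472 = 0.845244.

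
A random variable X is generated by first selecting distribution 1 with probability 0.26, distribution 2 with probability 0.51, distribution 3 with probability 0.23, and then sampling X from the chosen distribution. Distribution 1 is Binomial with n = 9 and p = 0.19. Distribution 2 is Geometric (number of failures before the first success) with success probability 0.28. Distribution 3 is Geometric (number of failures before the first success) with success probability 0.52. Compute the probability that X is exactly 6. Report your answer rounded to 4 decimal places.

0.0219

Conditional on each component, P(X = 6): 1: 0.00210018; 2: 0.0390079; 3: 0.00635991.
By total probability, P(X = 6) = 0.26·0.00210018 + 0.51·0.0390079 + 0.23·0.00635991 = 0.0219029.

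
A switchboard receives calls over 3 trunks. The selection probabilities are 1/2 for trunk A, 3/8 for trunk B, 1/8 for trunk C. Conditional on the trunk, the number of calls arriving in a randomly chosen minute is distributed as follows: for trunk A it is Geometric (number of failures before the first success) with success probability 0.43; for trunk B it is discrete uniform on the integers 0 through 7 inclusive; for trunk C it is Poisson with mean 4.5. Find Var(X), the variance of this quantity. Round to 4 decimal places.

5.6358

Per component, A: μ=1.32558, E[X²]=4.83991; B: μ=3.5, E[X²]=17.5; C: μ=4.5, E[X²]=24.75.
E[X] = 0.5·1.32558 + 0.375·3.5 + 0.125·4.5 = 2.53779.
E[X²] = 0.5·4.83991 + 0.375·17.5 + 0.125·24.75 = 12.0762.
Var(X) = E[X²] − (E[X])² = 12.0762 − 6.44038 = 5.63583.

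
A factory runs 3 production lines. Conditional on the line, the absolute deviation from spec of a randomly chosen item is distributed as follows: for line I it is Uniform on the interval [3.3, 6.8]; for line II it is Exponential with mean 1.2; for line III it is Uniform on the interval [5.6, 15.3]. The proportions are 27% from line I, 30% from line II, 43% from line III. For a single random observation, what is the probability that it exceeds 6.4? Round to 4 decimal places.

0.4268

Conditional on each line, P(X > 6.4): I: 0.114286; II: 0.00482795; III: 0.917526.
By total probability, P(X > 6.4) = 0.27·0.114286 + 0.3·0.00482795 + 0.43·0.917526 = 0.426842.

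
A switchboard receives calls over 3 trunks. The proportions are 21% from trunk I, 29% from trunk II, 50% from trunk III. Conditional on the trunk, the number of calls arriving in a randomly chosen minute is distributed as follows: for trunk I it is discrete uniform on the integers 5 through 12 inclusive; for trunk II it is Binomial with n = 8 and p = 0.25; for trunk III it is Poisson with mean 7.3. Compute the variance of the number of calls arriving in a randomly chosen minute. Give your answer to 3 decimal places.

Per component, I: μ=8.5, E[X²]=77.5; II: μ=2, E[X²]=5.5; III: μ=7.3, E[X²]=60.59.
E[X] = 0.21·8.5 + 0.29·2 + 0.5·7.3 = 6.015.
E[X²] = 0.21·77.5 + 0.29·5.5 + 0.5·60.59 = 48.165.
Var(X) = E[X²] − (E[X])² = 48.165 − 36.1802 = 11.9848.

11.985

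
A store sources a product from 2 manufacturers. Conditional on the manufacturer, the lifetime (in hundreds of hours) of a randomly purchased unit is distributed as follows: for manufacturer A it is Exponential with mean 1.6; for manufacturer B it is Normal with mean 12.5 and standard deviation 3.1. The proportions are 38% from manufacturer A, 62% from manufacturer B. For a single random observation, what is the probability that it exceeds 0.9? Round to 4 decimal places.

0.8365

Conditional on each manufacturer, P(X > 0.9): A: 0.569783; B: 0.999909.
By total probability, P(X > 0.9) = 0.38·0.569783 + 0.62·0.999909 = 0.836461.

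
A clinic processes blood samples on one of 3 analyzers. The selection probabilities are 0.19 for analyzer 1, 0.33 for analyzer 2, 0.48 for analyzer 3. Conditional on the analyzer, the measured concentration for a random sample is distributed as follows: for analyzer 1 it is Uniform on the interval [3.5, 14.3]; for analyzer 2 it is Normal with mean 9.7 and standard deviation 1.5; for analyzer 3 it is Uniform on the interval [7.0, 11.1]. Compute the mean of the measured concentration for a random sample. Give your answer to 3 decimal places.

Component means — 1: 8.9; 2: 9.7; 3: 9.05.
E[X] = 0.19·8.9 + 0.33·9.7 + 0.48·9.05 = 9.236.

9.236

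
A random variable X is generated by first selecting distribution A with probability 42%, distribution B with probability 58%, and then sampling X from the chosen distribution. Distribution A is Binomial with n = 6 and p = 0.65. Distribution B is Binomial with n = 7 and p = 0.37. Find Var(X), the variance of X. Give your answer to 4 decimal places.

Per component, A: μ=3.9, E[X²]=16.575; B: μ=2.59, E[X²]=8.3398.
E[X] = 0.42·3.9 + 0.58·2.59 = 3.1402.
E[X²] = 0.42·16.575 + 0.58·8.3398 = 11.7986.
Var(X) = E[X²] − (E[X])² = 11.7986 − 9.86086 = 1.93773.

1.9377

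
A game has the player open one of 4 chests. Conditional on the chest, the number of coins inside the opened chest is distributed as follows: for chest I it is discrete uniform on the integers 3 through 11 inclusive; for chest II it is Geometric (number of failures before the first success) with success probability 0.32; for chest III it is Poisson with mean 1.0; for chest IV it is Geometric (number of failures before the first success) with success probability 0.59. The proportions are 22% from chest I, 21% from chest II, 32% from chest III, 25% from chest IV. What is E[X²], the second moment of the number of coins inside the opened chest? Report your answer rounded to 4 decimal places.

15.6447

For each component E[X²] = Var + (mean)², giving I: 55.6667; II: 11.1562; III: 2; IV: 1.66073.
Overall E[X²] = 0.22·55.6667 + 0.21·11.1562 + 0.32·2 + 0.25·1.66073 = 15.6447.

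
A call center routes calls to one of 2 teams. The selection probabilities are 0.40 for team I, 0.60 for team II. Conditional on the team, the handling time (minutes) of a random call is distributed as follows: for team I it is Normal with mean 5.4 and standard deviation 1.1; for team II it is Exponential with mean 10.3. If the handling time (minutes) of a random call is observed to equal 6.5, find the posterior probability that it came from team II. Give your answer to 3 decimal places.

Likelihoods f(6.5 | ·): I: 0.219973; II: 0.0516527.
Posterior ∝ prior × likelihood. Numerator for II: 0.6·0.0516527 = 0.0309916.
Normalizing constant: 0.4·0.219973 + 0.6·0.0516527 = 0.118981.
P(II | observation) = 0.0309916 / 0.118981 = 0.260476.

0.260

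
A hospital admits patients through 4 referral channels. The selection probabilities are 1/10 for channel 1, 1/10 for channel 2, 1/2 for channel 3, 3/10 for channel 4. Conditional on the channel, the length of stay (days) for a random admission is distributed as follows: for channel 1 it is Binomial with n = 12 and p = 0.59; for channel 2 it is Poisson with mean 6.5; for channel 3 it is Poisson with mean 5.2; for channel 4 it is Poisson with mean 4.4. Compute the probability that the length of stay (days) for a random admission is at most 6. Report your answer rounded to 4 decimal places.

Conditional on each channel, P(X ≤ 6): 1: 0.361591; 2: 0.526524; 3: 0.732393; 4: 0.843645.
By total probability, P(X ≤ 6) = 0.1·0.361591 + 0.1·0.526524 + 0.5·0.732393 + 0.3·0.843645 = 0.708102.

0.7081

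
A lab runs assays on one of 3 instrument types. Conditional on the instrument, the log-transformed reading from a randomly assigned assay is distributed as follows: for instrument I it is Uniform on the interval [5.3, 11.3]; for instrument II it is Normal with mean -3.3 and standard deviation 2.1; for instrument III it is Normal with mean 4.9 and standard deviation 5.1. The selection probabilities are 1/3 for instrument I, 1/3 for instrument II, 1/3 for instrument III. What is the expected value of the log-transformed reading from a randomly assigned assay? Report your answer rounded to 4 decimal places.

3.3000

Component means — I: 8.3; II: -3.3; III: 4.9.
E[X] = 0.333333·8.3 + 0.333333·-3.3 + 0.333333·4.9 = 3.3.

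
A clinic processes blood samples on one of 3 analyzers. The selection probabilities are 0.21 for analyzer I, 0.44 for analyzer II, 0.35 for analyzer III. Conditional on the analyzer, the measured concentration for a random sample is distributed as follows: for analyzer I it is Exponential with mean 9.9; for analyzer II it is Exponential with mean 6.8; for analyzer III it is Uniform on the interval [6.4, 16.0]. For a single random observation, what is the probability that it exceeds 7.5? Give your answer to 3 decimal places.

0.554

Conditional on each analyzer, P(X > 7.5): I: 0.468802; II: 0.331893; III: 0.885417.
By total probability, P(X > 7.5) = 0.21·0.468802 + 0.44·0.331893 + 0.35·0.885417 = 0.554377.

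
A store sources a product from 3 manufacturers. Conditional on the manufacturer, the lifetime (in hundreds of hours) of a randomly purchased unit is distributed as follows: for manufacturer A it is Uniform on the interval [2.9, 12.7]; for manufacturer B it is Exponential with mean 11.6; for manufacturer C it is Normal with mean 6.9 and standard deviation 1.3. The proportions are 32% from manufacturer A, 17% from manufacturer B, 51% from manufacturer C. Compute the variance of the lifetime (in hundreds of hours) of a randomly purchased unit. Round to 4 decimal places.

29.1311

Per component, A: μ=7.8, E[X²]=68.8433; B: μ=11.6, E[X²]=269.12; C: μ=6.9, E[X²]=49.3.
E[X] = 0.32·7.8 + 0.17·11.6 + 0.51·6.9 = 7.987.
E[X²] = 0.32·68.8433 + 0.17·269.12 + 0.51·49.3 = 92.9233.
Var(X) = E[X²] − (E[X])² = 92.9233 − 63.7922 = 29.1311.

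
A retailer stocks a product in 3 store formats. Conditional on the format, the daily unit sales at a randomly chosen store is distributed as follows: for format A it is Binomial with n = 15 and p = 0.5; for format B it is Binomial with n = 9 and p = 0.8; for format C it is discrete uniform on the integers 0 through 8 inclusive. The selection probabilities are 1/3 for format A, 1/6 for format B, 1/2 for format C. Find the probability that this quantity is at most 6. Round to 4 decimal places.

Conditional on each format, P(X ≤ 6): A: 0.303619; B: 0.261802; C: 0.777778.
By total probability, P(X ≤ 6) = 0.333333·0.303619 + 0.166667·0.261802 + 0.5·0.777778 = 0.533729.

0.5337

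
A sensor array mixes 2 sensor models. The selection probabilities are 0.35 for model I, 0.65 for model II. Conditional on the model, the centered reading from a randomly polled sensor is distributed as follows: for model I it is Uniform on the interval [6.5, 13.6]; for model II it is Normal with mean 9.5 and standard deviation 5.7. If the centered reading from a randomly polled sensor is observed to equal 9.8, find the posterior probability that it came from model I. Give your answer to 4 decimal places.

0.5204

Likelihoods f(9.8 | ·): I: 0.140845; II: 0.069893.
Posterior ∝ prior × likelihood. Numerator for I: 0.35·0.140845 = 0.0492958.
Normalizing constant: 0.35·0.140845 + 0.65·0.069893 = 0.0947262.
P(I | observation) = 0.0492958 / 0.0947262 = 0.520403.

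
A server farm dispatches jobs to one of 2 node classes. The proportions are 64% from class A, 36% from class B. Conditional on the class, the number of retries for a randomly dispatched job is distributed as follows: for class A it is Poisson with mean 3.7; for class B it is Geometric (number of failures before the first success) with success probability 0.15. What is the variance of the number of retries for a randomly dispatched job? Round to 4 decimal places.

Per component, A: μ=3.7, E[X²]=17.39; B: μ=5.66667, E[X²]=69.8889.
E[X] = 0.64·3.7 + 0.36·5.66667 = 4.408.
E[X²] = 0.64·17.39 + 0.36·69.8889 = 36.2896.
Var(X) = E[X²] − (E[X])² = 36.2896 − 19.4305 = 16.8591.

16.8591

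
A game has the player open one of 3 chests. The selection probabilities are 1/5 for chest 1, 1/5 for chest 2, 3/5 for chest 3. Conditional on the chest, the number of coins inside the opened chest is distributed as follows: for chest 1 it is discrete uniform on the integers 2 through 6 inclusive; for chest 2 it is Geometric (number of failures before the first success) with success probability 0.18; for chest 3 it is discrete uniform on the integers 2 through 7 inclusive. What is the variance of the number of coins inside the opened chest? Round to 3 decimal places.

Per component, 1: μ=4, E[X²]=18; 2: μ=4.55556, E[X²]=46.0617; 3: μ=4.5, E[X²]=23.1667.
E[X] = 0.2·4 + 0.2·4.55556 + 0.6·4.5 = 4.41111.
E[X²] = 0.2·18 + 0.2·46.0617 + 0.6·23.1667 = 26.7123.
Var(X) = E[X²] − (E[X])² = 26.7123 − 19.4579 = 7.25444.

7.254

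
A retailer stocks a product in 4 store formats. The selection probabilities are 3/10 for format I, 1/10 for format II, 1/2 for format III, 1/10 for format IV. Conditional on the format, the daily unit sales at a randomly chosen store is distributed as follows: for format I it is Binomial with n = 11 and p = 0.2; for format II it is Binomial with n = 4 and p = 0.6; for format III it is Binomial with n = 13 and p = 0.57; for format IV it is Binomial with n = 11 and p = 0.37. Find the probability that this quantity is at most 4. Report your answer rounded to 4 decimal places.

0.4724

Conditional on each format, P(X ≤ 4): I: 0.94959; II: 1; III: 0.0520483; IV: 0.615024.
By total probability, P(X ≤ 4) = 0.3·0.94959 + 0.1·1 + 0.5·0.0520483 + 0.1·0.615024 = 0.472404.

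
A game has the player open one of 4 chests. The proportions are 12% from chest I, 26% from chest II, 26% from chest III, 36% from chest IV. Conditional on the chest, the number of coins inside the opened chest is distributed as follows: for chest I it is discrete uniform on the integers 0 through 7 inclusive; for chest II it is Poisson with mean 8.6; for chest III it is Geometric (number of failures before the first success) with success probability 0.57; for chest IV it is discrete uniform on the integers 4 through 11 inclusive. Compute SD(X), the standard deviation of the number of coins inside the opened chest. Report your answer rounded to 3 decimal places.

Per component, I: μ=3.5, E[X²]=17.5; II: μ=8.6, E[X²]=82.56; III: μ=0.754386, E[X²]=1.89258; IV: μ=7.5, E[X²]=61.5.
E[X] = 0.12·3.5 + 0.26·8.6 + 0.26·0.754386 + 0.36·7.5 = 5.55214.
E[X²] = 0.12·17.5 + 0.26·82.56 + 0.26·1.89258 + 0.36·61.5 = 46.1977.
Var(X) = E[X²] − (E[X])² = 46.1977 − 30.8263 = 15.3714.
SD(X) = √15.3714 = 3.92064.

3.921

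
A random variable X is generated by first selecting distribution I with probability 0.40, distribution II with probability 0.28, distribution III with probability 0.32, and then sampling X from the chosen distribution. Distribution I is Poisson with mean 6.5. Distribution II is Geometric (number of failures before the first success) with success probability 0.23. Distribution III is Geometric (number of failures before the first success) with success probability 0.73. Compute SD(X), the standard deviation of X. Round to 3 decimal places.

Per component, I: μ=6.5, E[X²]=48.75; II: μ=3.34783, E[X²]=25.7637; III: μ=0.369863, E[X²]=0.64346.
E[X] = 0.4·6.5 + 0.28·3.34783 + 0.32·0.369863 = 3.65575.
E[X²] = 0.4·48.75 + 0.28·25.7637 + 0.32·0.64346 = 26.9197.
Var(X) = E[X²] − (E[X])² = 26.9197 − 13.3645 = 13.5553.
SD(X) = √13.5553 = 3.68175.

3.682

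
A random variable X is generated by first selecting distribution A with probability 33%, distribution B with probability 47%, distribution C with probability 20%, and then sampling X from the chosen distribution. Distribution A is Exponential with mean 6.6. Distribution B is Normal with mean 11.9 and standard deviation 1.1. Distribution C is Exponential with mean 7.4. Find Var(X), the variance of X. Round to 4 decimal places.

Per component, A: μ=6.6, E[X²]=87.12; B: μ=11.9, E[X²]=142.82; C: μ=7.4, E[X²]=109.52.
E[X] = 0.33·6.6 + 0.47·11.9 + 0.2·7.4 = 9.251.
E[X²] = 0.33·87.12 + 0.47·142.82 + 0.2·109.52 = 117.779.
Var(X) = E[X²] − (E[X])² = 117.779 − 85.581 = 32.198.

32.1980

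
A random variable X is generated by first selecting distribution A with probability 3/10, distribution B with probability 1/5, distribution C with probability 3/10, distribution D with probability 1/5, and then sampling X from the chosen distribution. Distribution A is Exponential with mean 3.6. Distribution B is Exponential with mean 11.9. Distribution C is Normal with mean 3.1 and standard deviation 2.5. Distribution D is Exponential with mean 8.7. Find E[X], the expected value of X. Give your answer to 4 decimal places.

Component means — A: 3.6; B: 11.9; C: 3.1; D: 8.7.
E[X] = 0.3·3.6 + 0.2·11.9 + 0.3·3.1 + 0.2·8.7 = 6.13.

6.1300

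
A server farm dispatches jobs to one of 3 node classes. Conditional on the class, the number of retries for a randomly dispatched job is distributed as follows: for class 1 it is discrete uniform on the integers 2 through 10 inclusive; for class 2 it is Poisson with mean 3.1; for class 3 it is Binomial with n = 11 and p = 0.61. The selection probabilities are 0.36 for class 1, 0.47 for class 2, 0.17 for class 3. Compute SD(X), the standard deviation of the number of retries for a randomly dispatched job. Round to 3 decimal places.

Per component, 1: μ=6, E[X²]=42.6667; 2: μ=3.1, E[X²]=12.71; 3: μ=6.71, E[X²]=47.641.
E[X] = 0.36·6 + 0.47·3.1 + 0.17·6.71 = 4.7577.
E[X²] = 0.36·42.6667 + 0.47·12.71 + 0.17·47.641 = 29.4327.
Var(X) = E[X²] − (E[X])² = 29.4327 − 22.6357 = 6.79696.
SD(X) = √6.79696 = 2.6071.

2.607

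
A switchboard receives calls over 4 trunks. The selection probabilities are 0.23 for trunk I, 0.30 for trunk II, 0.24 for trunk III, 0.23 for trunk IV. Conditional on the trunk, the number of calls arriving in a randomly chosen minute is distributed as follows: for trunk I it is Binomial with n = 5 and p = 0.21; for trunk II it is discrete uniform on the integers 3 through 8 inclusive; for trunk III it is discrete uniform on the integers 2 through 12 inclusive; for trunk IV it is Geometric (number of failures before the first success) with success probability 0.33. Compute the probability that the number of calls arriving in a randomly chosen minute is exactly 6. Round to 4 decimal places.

0.0787

Conditional on each trunk, P(X = 6): I: 0; II: 0.166667; III: 0.0909091; IV: 0.0298513.
By total probability, P(X = 6) = 0.23·0 + 0.3·0.166667 + 0.24·0.0909091 + 0.23·0.0298513 = 0.078684.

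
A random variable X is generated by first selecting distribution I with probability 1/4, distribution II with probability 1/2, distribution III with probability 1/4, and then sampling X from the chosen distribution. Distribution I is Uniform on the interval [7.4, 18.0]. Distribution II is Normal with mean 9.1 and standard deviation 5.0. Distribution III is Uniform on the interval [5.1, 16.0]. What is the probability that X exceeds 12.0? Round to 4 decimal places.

Conditional on each component, P(X > 12.0): I: 0.566038; II: 0.280957; III: 0.366972.
By total probability, P(X > 12.0) = 0.25·0.566038 + 0.5·0.280957 + 0.25·0.366972 = 0.373731.

0.3737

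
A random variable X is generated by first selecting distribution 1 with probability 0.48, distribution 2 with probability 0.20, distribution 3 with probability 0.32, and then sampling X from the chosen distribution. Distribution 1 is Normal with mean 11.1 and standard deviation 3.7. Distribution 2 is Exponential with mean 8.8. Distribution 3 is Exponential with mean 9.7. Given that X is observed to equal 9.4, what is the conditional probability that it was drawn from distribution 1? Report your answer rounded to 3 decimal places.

0.696

Likelihoods f(9.4 | ·): 1: 0.0970215; 2: 0.0390492; 3: 0.039117.
Posterior ∝ prior × likelihood. Numerator for 1: 0.48·0.0970215 = 0.0465703.
Normalizing constant: 0.48·0.0970215 + 0.2·0.0390492 + 0.32·0.039117 = 0.0668976.
P(1 | observation) = 0.0465703 / 0.0668976 = 0.696143.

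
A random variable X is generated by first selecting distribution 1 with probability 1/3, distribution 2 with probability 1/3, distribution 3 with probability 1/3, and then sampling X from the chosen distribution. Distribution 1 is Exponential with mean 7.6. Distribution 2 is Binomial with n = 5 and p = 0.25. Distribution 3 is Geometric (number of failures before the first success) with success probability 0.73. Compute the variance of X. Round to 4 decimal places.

Per component, 1: μ=7.6, E[X²]=115.52; 2: μ=1.25, E[X²]=2.5; 3: μ=0.369863, E[X²]=0.64346.
E[X] = 0.333333·7.6 + 0.333333·1.25 + 0.333333·0.369863 = 3.07329.
E[X²] = 0.333333·115.52 + 0.333333·2.5 + 0.333333·0.64346 = 39.5545.
Var(X) = E[X²] − (E[X])² = 39.5545 − 9.4451 = 30.1094.

30.1094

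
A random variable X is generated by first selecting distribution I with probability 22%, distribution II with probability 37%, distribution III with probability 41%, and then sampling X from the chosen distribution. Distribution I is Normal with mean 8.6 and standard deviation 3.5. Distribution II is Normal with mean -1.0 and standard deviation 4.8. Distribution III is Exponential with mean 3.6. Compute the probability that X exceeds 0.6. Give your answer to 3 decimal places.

Conditional on each component, P(X > 0.6): I: 0.988865; II: 0.369441; III: 0.846482.
By total probability, P(X > 0.6) = 0.22·0.988865 + 0.37·0.369441 + 0.41·0.846482 = 0.701301.

0.701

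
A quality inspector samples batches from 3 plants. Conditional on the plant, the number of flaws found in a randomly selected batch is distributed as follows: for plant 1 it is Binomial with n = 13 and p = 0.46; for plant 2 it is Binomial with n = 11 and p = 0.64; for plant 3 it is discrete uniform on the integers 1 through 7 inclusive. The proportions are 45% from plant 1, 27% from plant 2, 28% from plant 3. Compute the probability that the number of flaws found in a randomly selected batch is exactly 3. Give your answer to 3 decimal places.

Conditional on each plant, P(X = 3): 1: 0.0586918; 2: 0.0122024; 3: 0.142857.
By total probability, P(X = 3) = 0.45·0.0586918 + 0.27·0.0122024 + 0.28·0.142857 = 0.0697059.

0.070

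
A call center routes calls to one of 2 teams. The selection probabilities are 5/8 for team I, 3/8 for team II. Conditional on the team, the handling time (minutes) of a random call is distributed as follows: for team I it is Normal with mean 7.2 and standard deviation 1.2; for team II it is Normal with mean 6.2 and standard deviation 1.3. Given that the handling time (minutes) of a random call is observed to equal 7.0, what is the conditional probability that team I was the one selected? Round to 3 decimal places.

0.683

Likelihoods f(7.0 | ·): I: 0.327866; II: 0.253941.
Posterior ∝ prior × likelihood. Numerator for I: 0.625·0.327866 = 0.204917.
Normalizing constant: 0.625·0.327866 + 0.375·0.253941 = 0.300145.
P(I | observation) = 0.204917 / 0.300145 = 0.682726.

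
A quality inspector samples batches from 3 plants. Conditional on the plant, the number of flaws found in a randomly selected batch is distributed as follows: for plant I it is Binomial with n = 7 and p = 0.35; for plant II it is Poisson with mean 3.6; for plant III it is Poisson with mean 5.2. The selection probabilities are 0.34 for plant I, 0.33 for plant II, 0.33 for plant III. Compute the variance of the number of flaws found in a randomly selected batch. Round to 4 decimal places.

4.7211

Per component, I: μ=2.45, E[X²]=7.595; II: μ=3.6, E[X²]=16.56; III: μ=5.2, E[X²]=32.24.
E[X] = 0.34·2.45 + 0.33·3.6 + 0.33·5.2 = 3.737.
E[X²] = 0.34·7.595 + 0.33·16.56 + 0.33·32.24 = 18.6863.
Var(X) = E[X²] − (E[X])² = 18.6863 − 13.9652 = 4.72113.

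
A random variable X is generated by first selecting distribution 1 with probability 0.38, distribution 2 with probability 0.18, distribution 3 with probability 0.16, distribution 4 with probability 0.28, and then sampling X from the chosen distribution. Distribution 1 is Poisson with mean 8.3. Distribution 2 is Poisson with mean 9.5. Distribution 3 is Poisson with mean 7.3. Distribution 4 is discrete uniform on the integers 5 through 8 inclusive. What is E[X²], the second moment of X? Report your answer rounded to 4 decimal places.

69.1616

For each component E[X²] = Var + (mean)², giving 1: 77.19; 2: 99.75; 3: 60.59; 4: 43.5.
Overall E[X²] = 0.38·77.19 + 0.18·99.75 + 0.16·60.59 + 0.28·43.5 = 69.1616.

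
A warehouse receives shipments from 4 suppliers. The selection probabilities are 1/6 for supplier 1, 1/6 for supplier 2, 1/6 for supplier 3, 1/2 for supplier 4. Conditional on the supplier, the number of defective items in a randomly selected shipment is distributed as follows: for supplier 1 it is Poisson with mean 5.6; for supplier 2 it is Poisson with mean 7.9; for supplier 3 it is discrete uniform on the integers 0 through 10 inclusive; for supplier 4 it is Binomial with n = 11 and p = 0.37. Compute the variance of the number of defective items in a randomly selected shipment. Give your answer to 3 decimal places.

Per component, 1: μ=5.6, E[X²]=36.96; 2: μ=7.9, E[X²]=70.31; 3: μ=5, E[X²]=35; 4: μ=4.07, E[X²]=19.129.
E[X] = 0.166667·5.6 + 0.166667·7.9 + 0.166667·5 + 0.5·4.07 = 5.11833.
E[X²] = 0.166667·36.96 + 0.166667·70.31 + 0.166667·35 + 0.5·19.129 = 33.2762.
Var(X) = E[X²] − (E[X])² = 33.2762 − 26.1973 = 7.07883.

7.079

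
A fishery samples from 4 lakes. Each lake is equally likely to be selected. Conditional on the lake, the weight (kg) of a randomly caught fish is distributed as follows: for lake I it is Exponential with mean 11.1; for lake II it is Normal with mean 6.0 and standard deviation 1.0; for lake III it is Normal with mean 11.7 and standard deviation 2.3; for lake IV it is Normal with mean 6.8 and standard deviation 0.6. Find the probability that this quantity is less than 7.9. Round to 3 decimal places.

Conditional on each lake, P(X < 7.9): I: 0.509197; II: 0.971283; III: 0.0492496; IV: 0.966623.
By total probability, P(X < 7.9) = 0.25·0.509197 + 0.25·0.971283 + 0.25·0.0492496 + 0.25·0.966623 = 0.624088.

0.624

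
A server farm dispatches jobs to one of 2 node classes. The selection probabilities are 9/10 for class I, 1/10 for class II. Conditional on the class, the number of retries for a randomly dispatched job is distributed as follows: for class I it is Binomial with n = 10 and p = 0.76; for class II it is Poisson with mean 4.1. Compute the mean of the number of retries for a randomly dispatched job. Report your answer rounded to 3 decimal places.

Component means — I: 7.6; II: 4.1.
E[X] = 0.9·7.6 + 0.1·4.1 = 7.25.

7.250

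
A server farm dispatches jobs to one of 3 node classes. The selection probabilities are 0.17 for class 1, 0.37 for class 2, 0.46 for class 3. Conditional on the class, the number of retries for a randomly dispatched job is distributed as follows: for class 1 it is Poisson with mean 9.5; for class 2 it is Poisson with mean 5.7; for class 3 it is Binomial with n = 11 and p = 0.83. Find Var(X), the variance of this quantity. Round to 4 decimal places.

Per component, 1: μ=9.5, E[X²]=99.75; 2: μ=5.7, E[X²]=38.19; 3: μ=9.13, E[X²]=84.909.
E[X] = 0.17·9.5 + 0.37·5.7 + 0.46·9.13 = 7.9238.
E[X²] = 0.17·99.75 + 0.37·38.19 + 0.46·84.909 = 70.1459.
Var(X) = E[X²] − (E[X])² = 70.1459 − 62.7866 = 7.35933.

7.3593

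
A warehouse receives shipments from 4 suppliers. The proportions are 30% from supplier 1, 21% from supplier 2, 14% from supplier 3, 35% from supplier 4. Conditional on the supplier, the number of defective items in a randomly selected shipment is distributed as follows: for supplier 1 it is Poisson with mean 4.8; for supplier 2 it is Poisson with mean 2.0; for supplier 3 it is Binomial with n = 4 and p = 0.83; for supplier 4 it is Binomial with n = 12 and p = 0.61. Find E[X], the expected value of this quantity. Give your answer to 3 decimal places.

4.887

Component means — 1: 4.8; 2: 2; 3: 3.32; 4: 7.32.
E[X] = 0.3·4.8 + 0.21·2 + 0.14·3.32 + 0.35·7.32 = 4.8868.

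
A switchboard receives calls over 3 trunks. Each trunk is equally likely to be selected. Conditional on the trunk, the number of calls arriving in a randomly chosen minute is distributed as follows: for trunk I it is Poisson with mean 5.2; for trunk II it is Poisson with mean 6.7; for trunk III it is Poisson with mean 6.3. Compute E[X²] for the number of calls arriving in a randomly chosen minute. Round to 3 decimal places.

43.273

For each component E[X²] = Var + (mean)², giving I: 32.24; II: 51.59; III: 45.99.
Overall E[X²] = 0.333333·32.24 + 0.333333·51.59 + 0.333333·45.99 = 43.2733.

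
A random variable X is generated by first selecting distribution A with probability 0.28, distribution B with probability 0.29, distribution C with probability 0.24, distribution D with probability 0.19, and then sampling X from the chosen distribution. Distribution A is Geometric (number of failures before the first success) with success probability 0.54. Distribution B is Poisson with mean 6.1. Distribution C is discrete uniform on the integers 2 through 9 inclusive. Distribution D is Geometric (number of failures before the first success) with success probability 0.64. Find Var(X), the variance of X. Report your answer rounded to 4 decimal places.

10.1568

Per component, A: μ=0.851852, E[X²]=2.30316; B: μ=6.1, E[X²]=43.31; C: μ=5.5, E[X²]=35.5; D: μ=0.5625, E[X²]=1.19531.
E[X] = 0.28·0.851852 + 0.29·6.1 + 0.24·5.5 + 0.19·0.5625 = 3.43439.
E[X²] = 0.28·2.30316 + 0.29·43.31 + 0.24·35.5 + 0.19·1.19531 = 21.9519.
Var(X) = E[X²] − (E[X])² = 21.9519 − 11.7951 = 10.1568.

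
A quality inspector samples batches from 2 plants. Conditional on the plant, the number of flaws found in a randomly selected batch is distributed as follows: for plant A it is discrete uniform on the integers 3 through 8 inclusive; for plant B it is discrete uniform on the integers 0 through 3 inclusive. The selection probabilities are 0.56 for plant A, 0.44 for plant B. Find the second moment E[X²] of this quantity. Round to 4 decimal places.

20.1133

For each component E[X²] = Var + (mean)², giving A: 33.1667; B: 3.5.
Overall E[X²] = 0.56·33.1667 + 0.44·3.5 = 20.1133.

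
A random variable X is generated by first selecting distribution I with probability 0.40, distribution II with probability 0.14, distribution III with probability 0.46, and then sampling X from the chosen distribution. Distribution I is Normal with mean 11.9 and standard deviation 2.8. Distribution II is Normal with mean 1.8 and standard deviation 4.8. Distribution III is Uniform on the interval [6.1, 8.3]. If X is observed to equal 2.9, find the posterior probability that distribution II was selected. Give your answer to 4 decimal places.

0.9721

Likelihoods f(2.9 | ·): I: 0.000813329; II: 0.0809589; III: 0.
Posterior ∝ prior × likelihood. Numerator for II: 0.14·0.0809589 = 0.0113343.
Normalizing constant: 0.4·0.000813329 + 0.14·0.0809589 + 0.46·0 = 0.0116596.
P(II | observation) = 0.0113343 / 0.0116596 = 0.972097.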